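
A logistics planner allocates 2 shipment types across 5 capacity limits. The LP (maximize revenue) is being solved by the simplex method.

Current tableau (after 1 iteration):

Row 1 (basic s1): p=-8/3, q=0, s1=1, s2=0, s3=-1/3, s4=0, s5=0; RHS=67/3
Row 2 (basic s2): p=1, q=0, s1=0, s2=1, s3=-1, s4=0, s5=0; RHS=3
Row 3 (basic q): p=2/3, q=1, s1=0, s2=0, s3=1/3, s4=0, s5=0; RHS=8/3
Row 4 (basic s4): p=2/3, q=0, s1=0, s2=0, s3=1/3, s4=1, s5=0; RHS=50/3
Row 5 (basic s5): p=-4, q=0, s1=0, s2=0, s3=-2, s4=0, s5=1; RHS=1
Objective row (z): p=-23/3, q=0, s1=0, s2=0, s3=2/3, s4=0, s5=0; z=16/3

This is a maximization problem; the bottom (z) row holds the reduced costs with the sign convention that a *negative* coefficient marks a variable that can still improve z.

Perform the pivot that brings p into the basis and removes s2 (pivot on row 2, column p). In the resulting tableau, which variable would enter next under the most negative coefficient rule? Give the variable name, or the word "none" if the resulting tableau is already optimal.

Pivot element 1. New z-row = old z-row − (-23/3)·(row 2/1).
Updated z-row coefficients: p: 0, q: 0, s1: 0, s2: 23/3, s3: -7, s4: 0, s5: 0.
The most negative is -7 in column s3, so s3 would enter next.

s3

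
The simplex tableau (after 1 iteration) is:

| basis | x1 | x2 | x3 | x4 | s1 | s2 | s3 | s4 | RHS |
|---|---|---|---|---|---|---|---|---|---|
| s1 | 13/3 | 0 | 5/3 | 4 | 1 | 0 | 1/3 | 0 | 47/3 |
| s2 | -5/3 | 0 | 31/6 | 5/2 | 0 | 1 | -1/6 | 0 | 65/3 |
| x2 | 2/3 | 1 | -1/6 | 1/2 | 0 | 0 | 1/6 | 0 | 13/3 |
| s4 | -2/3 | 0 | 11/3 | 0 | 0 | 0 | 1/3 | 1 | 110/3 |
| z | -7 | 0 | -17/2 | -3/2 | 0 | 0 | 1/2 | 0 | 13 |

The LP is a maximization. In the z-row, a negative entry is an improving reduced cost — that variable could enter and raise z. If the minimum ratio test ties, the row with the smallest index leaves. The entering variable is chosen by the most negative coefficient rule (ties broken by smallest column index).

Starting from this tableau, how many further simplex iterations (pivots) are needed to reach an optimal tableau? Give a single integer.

2

pivot: x3 in, s2 out → z = 1508/31
pivot: x1 in, s1 out → z = 66
No improving column remains; optimal.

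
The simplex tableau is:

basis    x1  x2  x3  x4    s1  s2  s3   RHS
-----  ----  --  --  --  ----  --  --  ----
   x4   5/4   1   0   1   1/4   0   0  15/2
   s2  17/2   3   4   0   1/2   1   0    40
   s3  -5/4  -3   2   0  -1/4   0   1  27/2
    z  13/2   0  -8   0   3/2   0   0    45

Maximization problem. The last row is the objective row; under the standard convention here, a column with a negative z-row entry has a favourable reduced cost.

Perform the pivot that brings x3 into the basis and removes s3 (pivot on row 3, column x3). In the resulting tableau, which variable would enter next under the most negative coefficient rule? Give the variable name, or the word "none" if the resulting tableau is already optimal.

Pivot element 2. New z-row = old z-row − (-8)·(row 3/2).
Updated z-row coefficients: x1: 3/2, x2: -12, x3: 0, x4: 0, s1: 1/2, s2: 0, s3: 4.
The most negative is -12 in column x2, so x2 would enter next.

x2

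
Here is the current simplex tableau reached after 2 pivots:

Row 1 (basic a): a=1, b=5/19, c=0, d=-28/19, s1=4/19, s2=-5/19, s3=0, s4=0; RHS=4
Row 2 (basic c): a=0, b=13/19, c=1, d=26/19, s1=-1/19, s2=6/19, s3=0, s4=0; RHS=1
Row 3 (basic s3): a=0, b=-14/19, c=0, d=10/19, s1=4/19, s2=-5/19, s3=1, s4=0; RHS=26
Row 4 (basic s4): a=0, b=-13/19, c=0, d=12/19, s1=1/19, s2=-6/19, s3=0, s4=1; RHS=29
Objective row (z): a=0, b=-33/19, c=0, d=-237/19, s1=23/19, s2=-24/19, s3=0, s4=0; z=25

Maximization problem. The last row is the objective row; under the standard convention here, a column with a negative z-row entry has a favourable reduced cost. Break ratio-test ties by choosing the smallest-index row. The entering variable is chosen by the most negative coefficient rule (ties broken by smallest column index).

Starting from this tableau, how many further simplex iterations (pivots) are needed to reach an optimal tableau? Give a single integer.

1

pivot: d in, c out → z = 887/26
No improving column remains; optimal.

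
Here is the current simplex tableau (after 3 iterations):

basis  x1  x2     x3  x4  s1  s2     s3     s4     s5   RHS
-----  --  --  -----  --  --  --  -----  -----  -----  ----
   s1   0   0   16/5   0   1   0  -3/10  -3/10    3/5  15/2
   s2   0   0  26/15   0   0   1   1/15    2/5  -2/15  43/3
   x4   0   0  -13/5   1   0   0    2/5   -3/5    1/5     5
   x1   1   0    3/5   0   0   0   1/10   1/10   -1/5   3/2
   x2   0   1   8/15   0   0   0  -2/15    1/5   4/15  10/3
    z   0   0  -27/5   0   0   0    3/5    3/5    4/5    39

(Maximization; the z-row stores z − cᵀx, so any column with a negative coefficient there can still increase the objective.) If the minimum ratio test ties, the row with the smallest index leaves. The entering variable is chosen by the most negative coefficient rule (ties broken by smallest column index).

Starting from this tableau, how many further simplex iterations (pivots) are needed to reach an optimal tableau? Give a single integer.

1

pivot: x3 in, s1 out → z = 1653/32
No improving column remains; optimal.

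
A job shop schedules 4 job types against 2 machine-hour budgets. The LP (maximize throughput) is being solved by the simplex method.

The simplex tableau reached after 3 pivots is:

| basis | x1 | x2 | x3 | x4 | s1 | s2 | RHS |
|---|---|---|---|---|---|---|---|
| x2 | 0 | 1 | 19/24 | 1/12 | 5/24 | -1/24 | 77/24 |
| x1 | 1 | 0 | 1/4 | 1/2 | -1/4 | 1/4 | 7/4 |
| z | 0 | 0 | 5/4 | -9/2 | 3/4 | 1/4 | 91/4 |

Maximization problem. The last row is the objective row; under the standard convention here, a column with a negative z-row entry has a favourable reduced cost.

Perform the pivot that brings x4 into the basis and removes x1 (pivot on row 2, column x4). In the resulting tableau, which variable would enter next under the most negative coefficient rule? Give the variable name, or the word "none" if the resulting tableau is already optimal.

s1

Pivot element 1/2. New z-row = old z-row − (-9/2)·(row 2/(1/2)).
Updated z-row coefficients: x1: 9, x2: 0, x3: 7/2, x4: 0, s1: -3/2, s2: 5/2.
The most negative is -3/2 in column s1, so s1 would enter next.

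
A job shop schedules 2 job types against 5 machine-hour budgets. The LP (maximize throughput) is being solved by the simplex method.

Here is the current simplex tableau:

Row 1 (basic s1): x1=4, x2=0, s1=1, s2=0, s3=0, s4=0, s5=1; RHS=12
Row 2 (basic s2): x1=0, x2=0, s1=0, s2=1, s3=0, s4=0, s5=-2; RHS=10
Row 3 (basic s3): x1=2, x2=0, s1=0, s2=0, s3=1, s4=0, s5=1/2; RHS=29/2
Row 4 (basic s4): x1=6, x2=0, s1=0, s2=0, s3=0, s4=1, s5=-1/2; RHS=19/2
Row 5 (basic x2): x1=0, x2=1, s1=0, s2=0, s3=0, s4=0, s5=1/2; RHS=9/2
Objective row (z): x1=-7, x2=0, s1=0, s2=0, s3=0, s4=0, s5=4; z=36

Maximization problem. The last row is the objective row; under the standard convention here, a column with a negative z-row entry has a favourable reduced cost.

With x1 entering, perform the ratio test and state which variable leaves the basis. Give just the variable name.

s4

Ratios: row 1 (s1): 12/4 = 3; row 2 (s2): entry 0 ≤ 0, skip; row 3 (s3): (29/2)/2 = 29/4; row 4 (s4): (19/2)/6 = 19/12; row 5 (x2): entry 0 ≤ 0, skip.
Minimum ratio 19/12 is in the s4 row, so s4 leaves.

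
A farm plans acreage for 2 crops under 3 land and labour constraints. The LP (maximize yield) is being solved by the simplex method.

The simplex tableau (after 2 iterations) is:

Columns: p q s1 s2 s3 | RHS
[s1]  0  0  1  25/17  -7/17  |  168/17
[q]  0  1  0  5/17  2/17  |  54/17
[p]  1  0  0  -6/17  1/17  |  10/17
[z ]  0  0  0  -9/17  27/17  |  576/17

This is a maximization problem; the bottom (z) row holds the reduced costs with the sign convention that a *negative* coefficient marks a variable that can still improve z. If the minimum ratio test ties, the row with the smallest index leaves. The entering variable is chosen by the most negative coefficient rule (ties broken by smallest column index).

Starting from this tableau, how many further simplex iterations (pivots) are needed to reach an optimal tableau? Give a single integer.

pivot: s2 in, s1 out → z = 936/25
No improving column remains; optimal.

1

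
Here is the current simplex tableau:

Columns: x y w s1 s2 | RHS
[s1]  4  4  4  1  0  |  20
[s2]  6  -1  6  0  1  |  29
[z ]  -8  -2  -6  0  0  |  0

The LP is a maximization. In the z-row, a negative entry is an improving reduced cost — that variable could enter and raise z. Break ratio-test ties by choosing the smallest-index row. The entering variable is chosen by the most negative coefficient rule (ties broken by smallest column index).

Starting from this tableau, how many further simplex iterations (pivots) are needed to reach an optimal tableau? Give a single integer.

2

pivot: x in, s2 out → z = 116/3
pivot: y in, s1 out → z = 274/7
No improving column remains; optimal.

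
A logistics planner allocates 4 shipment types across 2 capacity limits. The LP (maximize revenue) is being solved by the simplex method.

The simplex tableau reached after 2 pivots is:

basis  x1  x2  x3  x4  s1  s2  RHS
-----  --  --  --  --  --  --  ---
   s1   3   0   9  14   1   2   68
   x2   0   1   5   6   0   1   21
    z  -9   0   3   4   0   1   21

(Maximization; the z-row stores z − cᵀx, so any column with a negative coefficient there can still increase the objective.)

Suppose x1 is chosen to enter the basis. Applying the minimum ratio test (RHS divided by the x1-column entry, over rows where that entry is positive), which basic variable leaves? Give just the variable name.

Ratios: row 1 (s1): 68/3 = 68/3; row 2 (x2): entry 0 ≤ 0, skip.
Minimum ratio 68/3 is in the s1 row, so s1 leaves.

s1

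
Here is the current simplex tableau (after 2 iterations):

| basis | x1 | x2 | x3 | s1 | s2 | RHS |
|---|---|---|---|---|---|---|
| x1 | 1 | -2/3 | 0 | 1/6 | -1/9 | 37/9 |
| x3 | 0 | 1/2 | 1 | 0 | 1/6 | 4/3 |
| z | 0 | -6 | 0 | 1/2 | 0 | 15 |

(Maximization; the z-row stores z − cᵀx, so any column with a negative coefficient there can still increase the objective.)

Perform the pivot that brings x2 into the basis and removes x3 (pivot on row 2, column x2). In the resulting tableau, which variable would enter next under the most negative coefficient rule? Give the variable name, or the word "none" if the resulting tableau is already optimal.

Pivot element 1/2. New z-row = old z-row − (-6)·(row 2/(1/2)).
Updated z-row coefficients: x1: 0, x2: 0, x3: 12, s1: 1/2, s2: 2.
No coefficient is strictly negative; the tableau after this pivot is optimal.

none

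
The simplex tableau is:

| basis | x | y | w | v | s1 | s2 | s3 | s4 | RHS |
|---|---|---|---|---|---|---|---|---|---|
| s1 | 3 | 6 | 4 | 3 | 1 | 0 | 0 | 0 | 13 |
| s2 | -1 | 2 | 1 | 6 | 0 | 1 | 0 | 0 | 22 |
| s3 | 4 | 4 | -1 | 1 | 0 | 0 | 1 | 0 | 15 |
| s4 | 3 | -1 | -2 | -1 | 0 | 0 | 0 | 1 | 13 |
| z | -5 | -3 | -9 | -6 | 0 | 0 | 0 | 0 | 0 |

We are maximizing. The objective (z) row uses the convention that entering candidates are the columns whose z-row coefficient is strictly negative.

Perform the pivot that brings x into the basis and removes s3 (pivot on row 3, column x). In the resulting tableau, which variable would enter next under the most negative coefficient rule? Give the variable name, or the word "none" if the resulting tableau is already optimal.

Pivot element 4. New z-row = old z-row − (-5)·(row 3/4).
Updated z-row coefficients: x: 0, y: 2, w: -41/4, v: -19/4, s1: 0, s2: 0, s3: 5/4, s4: 0.
The most negative is -41/4 in column w, so w would enter next.

w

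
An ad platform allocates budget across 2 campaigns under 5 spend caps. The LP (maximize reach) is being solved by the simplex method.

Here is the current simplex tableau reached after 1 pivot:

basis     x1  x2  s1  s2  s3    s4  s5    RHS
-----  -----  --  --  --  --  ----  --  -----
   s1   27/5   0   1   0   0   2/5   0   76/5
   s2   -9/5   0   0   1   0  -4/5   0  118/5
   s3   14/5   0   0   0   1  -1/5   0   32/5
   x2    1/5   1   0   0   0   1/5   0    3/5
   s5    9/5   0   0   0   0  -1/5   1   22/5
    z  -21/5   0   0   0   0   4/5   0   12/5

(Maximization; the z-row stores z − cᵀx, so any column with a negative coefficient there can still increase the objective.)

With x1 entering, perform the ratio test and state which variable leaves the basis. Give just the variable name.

Ratios: row 1 (s1): (76/5)/(27/5) = 76/27; row 2 (s2): entry -9/5 ≤ 0, skip; row 3 (s3): (32/5)/(14/5) = 16/7; row 4 (x2): (3/5)/(1/5) = 3; row 5 (s5): (22/5)/(9/5) = 22/9.
Minimum ratio 16/7 is in the s3 row, so s3 leaves.

s3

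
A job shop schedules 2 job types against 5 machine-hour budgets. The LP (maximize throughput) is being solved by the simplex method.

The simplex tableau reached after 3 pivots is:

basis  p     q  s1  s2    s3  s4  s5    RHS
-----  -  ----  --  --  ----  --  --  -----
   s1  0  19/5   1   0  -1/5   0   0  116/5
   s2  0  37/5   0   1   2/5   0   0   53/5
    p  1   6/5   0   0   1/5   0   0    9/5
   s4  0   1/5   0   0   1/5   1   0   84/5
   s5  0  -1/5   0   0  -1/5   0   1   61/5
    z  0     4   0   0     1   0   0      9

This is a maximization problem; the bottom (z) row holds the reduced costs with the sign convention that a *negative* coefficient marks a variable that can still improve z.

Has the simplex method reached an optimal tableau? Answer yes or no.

yes

No objective-row coefficient is strictly negative, so no entering variable exists; the tableau is optimal.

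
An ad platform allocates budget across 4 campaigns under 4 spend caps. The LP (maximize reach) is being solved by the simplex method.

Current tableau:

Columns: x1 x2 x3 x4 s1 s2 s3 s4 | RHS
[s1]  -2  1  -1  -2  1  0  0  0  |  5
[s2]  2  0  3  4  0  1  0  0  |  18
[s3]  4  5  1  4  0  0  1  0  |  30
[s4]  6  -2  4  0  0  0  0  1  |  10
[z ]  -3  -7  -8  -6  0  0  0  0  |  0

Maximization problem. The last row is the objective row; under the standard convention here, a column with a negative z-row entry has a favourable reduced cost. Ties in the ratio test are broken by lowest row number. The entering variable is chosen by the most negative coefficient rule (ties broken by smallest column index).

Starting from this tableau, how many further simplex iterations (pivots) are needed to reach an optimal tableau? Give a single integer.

2

pivot: x3 in, s4 out → z = 20
pivot: x2 in, s3 out → z = 75
No improving column remains; optimal.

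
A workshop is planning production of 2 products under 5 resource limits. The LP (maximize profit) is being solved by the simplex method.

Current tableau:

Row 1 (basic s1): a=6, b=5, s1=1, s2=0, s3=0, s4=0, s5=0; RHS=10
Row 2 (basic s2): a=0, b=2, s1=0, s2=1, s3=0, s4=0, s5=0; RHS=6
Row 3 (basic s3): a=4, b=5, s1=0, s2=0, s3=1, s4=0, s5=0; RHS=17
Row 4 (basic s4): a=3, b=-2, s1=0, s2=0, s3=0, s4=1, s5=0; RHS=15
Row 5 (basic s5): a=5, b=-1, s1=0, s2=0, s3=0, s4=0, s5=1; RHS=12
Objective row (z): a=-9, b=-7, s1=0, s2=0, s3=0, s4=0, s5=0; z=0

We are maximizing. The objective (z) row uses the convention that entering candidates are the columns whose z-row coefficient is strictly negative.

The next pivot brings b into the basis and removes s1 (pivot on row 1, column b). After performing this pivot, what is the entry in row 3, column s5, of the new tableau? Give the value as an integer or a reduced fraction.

0

Pivot element is row 1, column b: 5.
Normalize row 1: new (row 1, s5) = 0/5 = 0.
row 3 ← row 3 − 5·(new row 1): 0 − 5·0 = 0.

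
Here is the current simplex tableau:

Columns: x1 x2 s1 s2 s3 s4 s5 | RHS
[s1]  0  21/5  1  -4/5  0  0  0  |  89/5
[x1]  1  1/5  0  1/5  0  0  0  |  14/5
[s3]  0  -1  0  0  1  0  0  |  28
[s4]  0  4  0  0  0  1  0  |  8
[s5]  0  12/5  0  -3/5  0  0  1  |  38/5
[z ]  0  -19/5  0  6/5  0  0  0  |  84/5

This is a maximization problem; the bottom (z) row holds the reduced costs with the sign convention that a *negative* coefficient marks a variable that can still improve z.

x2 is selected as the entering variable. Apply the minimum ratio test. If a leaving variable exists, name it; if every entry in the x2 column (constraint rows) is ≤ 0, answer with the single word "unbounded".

s4

Ratios: row 1 (s1): (89/5)/(21/5) = 89/21; row 2 (x1): (14/5)/(1/5) = 14; row 3 (s3): entry -1 ≤ 0, skip; row 4 (s4): 8/4 = 2; row 5 (s5): (38/5)/(12/5) = 19/6.
Minimum ratio is in the s4 row, so s4 leaves.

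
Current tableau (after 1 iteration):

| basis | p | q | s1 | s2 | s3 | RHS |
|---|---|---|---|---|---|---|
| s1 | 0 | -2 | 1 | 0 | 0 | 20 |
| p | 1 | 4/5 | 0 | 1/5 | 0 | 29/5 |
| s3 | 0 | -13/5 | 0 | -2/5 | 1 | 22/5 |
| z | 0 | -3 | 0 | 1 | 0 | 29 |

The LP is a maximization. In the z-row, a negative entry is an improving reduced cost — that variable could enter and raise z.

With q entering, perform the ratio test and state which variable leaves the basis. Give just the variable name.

p

Ratios: row 1 (s1): entry -2 ≤ 0, skip; row 2 (p): (29/5)/(4/5) = 29/4; row 3 (s3): entry -13/5 ≤ 0, skip.
Minimum ratio 29/4 is in the p row, so p leaves.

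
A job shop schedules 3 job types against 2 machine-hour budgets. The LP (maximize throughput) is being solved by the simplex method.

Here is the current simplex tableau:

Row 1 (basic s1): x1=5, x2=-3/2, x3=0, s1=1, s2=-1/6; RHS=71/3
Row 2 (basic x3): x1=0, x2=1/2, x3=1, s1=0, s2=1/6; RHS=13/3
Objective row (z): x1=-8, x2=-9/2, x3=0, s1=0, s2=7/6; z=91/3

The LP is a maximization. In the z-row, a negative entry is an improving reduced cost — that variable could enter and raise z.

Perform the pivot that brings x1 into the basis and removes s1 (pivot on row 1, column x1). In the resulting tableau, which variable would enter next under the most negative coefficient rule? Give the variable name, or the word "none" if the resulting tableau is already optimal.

x2

Pivot element 5. New z-row = old z-row − (-8)·(row 1/5).
Updated z-row coefficients: x1: 0, x2: -69/10, x3: 0, s1: 8/5, s2: 9/10.
The most negative is -69/10 in column x2, so x2 would enter next.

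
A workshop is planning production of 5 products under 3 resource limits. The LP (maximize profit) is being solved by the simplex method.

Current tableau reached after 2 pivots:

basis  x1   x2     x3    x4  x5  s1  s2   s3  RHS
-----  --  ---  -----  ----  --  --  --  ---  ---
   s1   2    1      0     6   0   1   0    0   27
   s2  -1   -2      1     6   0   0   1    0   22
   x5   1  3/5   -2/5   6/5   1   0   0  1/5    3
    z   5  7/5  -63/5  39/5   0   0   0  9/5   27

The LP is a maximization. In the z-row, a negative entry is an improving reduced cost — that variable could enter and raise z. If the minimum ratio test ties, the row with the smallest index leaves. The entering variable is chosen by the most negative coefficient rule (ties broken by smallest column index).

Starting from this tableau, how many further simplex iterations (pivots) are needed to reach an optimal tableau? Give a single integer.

pivot: x3 in, s2 out → z = 1521/5
pivot: x2 in, s1 out → z = 4734/5
No improving column remains; optimal.

2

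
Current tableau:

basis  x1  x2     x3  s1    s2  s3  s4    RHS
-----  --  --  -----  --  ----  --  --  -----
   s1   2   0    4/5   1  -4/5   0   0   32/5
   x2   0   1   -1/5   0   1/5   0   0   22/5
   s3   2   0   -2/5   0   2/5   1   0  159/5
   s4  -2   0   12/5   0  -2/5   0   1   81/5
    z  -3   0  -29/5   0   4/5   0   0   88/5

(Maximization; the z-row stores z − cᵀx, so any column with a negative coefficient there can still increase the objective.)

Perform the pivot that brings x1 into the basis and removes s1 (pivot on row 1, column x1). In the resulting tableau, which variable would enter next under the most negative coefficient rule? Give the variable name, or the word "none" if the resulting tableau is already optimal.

Pivot element 2. New z-row = old z-row − (-3)·(row 1/2).
Updated z-row coefficients: x1: 0, x2: 0, x3: -23/5, s1: 3/2, s2: -2/5, s3: 0, s4: 0.
The most negative is -23/5 in column x3, so x3 would enter next.

x3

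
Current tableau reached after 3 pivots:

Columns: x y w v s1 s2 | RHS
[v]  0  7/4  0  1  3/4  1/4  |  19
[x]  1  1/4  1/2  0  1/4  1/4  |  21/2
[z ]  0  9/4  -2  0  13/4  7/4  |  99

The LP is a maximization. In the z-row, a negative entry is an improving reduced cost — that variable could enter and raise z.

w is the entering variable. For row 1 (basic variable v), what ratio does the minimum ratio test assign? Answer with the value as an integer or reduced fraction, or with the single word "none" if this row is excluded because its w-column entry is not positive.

The w entry in row 1 is 0 ≤ 0, so this row gives no ratio.

none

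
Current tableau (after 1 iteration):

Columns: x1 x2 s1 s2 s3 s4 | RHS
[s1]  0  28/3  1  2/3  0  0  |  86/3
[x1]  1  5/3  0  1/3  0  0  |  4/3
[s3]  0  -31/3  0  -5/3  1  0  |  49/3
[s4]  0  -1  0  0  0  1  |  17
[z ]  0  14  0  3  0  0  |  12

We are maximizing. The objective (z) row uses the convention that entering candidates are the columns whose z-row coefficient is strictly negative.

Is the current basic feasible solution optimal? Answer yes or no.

yes

No objective-row coefficient is strictly negative, so no entering variable exists; the tableau is optimal.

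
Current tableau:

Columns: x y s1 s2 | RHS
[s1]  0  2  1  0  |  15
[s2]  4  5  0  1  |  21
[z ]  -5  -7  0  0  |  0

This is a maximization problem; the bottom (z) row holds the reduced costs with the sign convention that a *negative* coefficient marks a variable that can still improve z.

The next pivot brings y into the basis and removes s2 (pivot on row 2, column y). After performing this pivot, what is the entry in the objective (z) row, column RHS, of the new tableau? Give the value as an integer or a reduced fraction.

Pivot element is row 2, column y: 5.
Normalize row 2: new (row 2, RHS) = 21/5 = 21/5.
z-row ← z-row − (-7)·(new row 2): 0 − (-7)·(21/5) = 147/5.

147/5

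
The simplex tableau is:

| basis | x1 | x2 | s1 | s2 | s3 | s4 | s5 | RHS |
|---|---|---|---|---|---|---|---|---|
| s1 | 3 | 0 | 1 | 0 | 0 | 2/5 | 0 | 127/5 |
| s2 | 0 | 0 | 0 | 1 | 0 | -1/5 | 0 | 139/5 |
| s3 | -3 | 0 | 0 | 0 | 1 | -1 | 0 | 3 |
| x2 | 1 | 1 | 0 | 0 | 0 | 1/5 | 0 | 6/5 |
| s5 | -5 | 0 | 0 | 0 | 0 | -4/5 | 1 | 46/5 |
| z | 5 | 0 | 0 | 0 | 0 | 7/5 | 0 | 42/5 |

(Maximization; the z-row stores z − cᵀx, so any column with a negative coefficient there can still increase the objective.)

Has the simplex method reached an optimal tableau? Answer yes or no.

yes

No objective-row coefficient is strictly negative, so no entering variable exists; the tableau is optimal.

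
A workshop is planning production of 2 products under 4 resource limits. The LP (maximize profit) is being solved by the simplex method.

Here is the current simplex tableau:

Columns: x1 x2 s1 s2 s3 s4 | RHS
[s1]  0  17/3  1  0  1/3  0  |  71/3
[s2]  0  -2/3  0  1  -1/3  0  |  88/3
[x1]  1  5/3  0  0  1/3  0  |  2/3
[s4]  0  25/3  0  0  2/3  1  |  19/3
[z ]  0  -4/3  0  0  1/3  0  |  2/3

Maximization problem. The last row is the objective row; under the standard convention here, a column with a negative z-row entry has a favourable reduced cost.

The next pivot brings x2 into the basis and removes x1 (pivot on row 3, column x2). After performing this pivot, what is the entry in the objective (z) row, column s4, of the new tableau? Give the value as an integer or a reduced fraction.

Pivot element is row 3, column x2: 5/3.
Normalize row 3: new (row 3, s4) = 0/(5/3) = 0.
z-row ← z-row − (-4/3)·(new row 3): 0 − (-4/3)·0 = 0.

0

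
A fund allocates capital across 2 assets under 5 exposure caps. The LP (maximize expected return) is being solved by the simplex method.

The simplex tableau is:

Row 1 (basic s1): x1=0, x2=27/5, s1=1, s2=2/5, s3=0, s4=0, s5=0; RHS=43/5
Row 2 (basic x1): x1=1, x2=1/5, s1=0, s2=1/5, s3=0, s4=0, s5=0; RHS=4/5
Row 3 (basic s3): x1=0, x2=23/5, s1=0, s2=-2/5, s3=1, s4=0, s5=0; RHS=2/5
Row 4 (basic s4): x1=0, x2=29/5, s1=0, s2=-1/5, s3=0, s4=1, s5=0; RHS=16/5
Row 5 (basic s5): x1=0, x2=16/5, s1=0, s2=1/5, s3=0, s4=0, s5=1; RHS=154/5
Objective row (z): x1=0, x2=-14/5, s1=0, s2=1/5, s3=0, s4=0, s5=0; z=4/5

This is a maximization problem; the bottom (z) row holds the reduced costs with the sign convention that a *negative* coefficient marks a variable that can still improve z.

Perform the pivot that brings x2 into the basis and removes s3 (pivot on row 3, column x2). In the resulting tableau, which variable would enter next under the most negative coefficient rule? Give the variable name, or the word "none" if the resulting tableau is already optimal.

s2

Pivot element 23/5. New z-row = old z-row − (-14/5)·(row 3/(23/5)).
Updated z-row coefficients: x1: 0, x2: 0, s1: 0, s2: -1/23, s3: 14/23, s4: 0, s5: 0.
The most negative is -1/23 in column s2, so s2 would enter next.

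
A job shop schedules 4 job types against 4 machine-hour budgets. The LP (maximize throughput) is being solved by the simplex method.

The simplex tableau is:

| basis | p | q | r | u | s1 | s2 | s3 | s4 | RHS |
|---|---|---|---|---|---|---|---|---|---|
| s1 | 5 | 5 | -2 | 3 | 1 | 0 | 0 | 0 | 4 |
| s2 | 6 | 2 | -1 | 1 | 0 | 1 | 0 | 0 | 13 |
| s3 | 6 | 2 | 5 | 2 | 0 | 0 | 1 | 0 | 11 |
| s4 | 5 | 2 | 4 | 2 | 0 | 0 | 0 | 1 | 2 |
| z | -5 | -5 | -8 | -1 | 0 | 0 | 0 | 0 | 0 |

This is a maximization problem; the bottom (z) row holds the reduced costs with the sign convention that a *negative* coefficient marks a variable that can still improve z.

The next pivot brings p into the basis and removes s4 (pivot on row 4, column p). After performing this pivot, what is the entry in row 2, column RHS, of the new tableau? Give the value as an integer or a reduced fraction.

53/5

Pivot element is row 4, column p: 5.
Normalize row 4: new (row 4, RHS) = 2/5 = 2/5.
row 2 ← row 2 − 6·(new row 4): 13 − 6·(2/5) = 53/5.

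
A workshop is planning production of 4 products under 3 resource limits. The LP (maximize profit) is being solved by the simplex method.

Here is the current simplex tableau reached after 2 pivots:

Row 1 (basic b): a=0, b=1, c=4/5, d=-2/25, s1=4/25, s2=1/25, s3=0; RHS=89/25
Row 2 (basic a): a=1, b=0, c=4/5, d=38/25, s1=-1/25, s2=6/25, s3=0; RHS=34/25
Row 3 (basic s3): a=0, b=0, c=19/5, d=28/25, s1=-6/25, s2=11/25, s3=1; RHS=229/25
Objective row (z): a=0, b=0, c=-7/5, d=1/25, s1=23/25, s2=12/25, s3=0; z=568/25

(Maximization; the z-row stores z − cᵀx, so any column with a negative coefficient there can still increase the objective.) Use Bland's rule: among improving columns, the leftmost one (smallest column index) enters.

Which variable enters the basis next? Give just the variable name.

Objective-row coefficients: a: 0, b: 0, c: -7/5, d: 1/25, s1: 23/25, s2: 12/25, s3: 0.
Improving columns: c. Bland's rule picks the smallest column index → c.

c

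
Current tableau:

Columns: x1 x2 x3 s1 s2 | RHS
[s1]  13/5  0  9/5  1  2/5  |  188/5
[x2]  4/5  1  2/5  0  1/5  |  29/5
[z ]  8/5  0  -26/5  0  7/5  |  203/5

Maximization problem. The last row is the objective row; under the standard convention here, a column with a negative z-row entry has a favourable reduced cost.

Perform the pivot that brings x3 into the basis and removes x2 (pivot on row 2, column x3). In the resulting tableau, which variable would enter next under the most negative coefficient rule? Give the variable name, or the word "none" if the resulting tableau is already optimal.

Pivot element 2/5. New z-row = old z-row − (-26/5)·(row 2/(2/5)).
Updated z-row coefficients: x1: 12, x2: 13, x3: 0, s1: 0, s2: 4.
No coefficient is strictly negative; the tableau after this pivot is optimal.

none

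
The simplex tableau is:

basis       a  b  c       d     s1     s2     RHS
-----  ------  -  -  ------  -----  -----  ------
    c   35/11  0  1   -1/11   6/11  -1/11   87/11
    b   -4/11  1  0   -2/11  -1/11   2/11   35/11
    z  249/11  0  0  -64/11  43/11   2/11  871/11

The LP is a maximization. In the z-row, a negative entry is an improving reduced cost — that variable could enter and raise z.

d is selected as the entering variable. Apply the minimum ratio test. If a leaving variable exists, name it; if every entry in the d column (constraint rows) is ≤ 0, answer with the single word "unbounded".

d-column entries: row 1: -1/11, row 2: -2/11. All ≤ 0, so d can increase without bound; the LP is unbounded in this direction.

unbounded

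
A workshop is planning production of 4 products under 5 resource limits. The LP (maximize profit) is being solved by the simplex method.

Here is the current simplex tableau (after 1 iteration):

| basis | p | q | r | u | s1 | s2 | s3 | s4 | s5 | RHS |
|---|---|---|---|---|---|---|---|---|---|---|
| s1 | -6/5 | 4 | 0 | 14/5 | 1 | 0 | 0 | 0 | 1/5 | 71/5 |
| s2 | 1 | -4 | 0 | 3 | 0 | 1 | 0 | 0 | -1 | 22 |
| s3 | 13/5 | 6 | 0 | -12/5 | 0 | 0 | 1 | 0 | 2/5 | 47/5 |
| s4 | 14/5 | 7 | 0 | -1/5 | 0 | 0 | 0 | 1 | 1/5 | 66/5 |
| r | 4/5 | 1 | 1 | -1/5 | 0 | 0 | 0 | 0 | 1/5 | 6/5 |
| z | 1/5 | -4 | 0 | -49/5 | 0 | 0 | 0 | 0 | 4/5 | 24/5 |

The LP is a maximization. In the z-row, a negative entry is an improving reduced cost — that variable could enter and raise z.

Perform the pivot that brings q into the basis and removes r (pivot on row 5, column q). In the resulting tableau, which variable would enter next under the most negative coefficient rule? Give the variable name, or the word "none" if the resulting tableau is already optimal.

u

Pivot element 1. New z-row = old z-row − (-4)·(row 5/1).
Updated z-row coefficients: p: 17/5, q: 0, r: 4, u: -53/5, s1: 0, s2: 0, s3: 0, s4: 0, s5: 8/5.
The most negative is -53/5 in column u, so u would enter next.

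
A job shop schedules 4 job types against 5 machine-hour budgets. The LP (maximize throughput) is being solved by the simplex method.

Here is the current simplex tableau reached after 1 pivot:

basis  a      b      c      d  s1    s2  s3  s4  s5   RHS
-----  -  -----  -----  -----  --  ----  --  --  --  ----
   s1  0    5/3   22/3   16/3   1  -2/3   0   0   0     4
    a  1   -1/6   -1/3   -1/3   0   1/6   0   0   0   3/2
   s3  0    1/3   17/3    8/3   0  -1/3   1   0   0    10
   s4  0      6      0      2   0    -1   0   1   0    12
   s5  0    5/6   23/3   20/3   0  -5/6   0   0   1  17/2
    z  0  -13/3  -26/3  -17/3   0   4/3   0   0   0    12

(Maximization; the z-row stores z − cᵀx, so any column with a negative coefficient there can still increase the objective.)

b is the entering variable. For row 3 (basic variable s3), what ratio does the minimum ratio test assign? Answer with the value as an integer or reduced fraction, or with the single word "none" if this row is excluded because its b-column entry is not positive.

30

Ratio = RHS / (b entry) = 10 / (1/3) = 30.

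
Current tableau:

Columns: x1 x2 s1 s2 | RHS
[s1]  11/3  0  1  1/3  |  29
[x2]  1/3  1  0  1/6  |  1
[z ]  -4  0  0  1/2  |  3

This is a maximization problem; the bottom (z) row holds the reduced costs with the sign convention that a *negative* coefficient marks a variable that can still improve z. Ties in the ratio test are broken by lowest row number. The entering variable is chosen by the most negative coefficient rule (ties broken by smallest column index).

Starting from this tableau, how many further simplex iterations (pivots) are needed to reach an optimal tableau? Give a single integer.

1

pivot: x1 in, x2 out → z = 15
No improving column remains; optimal.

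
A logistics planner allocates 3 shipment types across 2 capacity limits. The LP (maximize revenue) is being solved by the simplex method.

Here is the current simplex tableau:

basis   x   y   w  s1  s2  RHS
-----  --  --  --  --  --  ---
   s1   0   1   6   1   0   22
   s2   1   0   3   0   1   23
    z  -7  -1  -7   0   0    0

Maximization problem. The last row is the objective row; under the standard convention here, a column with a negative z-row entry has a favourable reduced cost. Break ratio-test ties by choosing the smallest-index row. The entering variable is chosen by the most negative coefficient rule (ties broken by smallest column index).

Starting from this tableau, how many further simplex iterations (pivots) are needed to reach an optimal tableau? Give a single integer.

pivot: x in, s2 out → z = 161
pivot: y in, s1 out → z = 183
No improving column remains; optimal.

2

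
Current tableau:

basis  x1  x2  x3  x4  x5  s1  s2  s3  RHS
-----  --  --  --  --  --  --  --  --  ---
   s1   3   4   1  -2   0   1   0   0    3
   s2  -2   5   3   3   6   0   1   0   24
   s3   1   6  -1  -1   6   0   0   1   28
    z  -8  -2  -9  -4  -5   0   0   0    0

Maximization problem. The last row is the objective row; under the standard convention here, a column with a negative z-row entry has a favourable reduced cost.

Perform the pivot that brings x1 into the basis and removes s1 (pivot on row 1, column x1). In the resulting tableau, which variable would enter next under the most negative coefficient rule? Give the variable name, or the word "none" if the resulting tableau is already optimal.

x4

Pivot element 3. New z-row = old z-row − (-8)·(row 1/3).
Updated z-row coefficients: x1: 0, x2: 26/3, x3: -19/3, x4: -28/3, x5: -5, s1: 8/3, s2: 0, s3: 0.
The most negative is -28/3 in column x4, so x4 would enter next.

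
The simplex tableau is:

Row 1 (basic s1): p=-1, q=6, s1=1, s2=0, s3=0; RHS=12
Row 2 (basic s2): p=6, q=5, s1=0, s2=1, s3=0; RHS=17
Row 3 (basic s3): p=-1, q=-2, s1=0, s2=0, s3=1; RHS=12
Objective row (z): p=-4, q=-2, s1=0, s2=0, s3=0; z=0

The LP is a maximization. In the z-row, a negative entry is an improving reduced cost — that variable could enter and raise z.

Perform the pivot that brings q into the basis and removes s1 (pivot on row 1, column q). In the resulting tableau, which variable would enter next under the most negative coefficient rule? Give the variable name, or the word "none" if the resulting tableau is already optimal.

Pivot element 6. New z-row = old z-row − (-2)·(row 1/6).
Updated z-row coefficients: p: -13/3, q: 0, s1: 1/3, s2: 0, s3: 0.
The most negative is -13/3 in column p, so p would enter next.

p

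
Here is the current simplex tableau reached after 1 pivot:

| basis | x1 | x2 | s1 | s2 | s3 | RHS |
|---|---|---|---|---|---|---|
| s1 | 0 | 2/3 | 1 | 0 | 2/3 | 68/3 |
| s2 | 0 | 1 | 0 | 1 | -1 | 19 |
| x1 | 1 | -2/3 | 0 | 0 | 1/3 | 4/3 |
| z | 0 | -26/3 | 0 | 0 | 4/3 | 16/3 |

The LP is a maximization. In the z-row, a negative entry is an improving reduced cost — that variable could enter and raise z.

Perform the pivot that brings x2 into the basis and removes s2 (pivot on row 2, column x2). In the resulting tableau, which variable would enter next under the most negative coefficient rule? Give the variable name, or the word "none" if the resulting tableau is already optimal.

Pivot element 1. New z-row = old z-row − (-26/3)·(row 2/1).
Updated z-row coefficients: x1: 0, x2: 0, s1: 0, s2: 26/3, s3: -22/3.
The most negative is -22/3 in column s3, so s3 would enter next.

s3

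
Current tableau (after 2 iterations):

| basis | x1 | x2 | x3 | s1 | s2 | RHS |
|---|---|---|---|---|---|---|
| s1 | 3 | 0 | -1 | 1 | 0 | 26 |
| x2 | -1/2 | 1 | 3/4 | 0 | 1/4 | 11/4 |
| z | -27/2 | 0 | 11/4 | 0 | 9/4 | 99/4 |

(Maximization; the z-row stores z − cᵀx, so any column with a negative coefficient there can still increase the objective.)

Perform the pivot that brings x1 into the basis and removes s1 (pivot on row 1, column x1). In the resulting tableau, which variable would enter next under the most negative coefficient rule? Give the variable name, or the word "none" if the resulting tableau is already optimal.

Pivot element 3. New z-row = old z-row − (-27/2)·(row 1/3).
Updated z-row coefficients: x1: 0, x2: 0, x3: -7/4, s1: 9/2, s2: 9/4.
The most negative is -7/4 in column x3, so x3 would enter next.

x3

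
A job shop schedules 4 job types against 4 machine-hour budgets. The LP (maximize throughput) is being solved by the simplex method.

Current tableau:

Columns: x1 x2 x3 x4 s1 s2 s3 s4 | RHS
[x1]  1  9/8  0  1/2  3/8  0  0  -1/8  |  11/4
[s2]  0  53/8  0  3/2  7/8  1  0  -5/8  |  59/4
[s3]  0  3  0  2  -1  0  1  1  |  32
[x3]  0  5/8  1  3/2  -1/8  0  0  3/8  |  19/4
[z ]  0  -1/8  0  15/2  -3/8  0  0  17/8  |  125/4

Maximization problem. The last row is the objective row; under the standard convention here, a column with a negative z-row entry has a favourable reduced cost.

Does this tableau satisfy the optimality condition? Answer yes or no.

no

Column x2 has objective-row coefficient -1/8, which is negative; an improving pivot exists, so not yet optimal.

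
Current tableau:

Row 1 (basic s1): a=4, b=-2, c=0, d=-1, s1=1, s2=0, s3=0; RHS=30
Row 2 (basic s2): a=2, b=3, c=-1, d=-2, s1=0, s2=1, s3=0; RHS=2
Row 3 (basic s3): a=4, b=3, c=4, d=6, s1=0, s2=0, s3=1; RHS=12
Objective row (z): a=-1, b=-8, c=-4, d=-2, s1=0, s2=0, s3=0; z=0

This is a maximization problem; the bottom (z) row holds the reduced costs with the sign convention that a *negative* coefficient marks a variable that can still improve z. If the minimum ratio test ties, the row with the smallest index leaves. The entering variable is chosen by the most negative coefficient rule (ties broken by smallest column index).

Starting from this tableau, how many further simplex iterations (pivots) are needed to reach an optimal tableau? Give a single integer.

pivot: b in, s2 out → z = 16/3
pivot: d in, s3 out → z = 29/2
pivot: c in, d out → z = 56/3
No improving column remains; optimal.

3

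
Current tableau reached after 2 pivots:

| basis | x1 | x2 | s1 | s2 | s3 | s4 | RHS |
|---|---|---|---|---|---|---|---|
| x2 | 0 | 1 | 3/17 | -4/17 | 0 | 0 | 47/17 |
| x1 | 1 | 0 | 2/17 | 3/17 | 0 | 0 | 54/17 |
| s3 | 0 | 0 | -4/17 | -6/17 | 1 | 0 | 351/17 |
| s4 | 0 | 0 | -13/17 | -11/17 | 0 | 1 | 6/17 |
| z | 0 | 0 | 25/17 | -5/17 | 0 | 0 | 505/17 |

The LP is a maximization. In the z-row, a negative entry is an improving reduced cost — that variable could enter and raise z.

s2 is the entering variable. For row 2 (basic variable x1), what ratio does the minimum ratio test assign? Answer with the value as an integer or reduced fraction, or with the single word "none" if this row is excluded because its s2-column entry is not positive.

18

Ratio = RHS / (s2 entry) = (54/17) / (3/17) = 18.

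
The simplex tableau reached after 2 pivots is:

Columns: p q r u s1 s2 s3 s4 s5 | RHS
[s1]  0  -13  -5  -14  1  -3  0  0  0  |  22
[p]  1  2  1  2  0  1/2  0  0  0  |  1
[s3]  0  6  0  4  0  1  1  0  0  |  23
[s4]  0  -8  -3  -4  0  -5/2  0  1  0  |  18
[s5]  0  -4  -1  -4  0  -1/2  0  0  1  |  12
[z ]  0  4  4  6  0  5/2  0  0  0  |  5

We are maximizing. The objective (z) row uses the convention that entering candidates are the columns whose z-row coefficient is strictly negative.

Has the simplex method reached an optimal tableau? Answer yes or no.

No objective-row coefficient is strictly negative, so no entering variable exists; the tableau is optimal.

yes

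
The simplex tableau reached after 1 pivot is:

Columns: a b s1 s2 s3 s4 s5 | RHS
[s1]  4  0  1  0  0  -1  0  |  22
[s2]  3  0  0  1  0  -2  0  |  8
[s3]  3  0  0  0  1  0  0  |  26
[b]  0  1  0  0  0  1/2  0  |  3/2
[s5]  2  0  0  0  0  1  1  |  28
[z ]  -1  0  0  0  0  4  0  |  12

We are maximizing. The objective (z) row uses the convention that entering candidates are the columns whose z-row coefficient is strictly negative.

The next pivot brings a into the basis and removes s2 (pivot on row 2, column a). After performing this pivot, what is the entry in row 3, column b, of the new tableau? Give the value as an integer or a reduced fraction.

0

Pivot element is row 2, column a: 3.
Normalize row 2: new (row 2, b) = 0/3 = 0.
row 3 ← row 3 − 3·(new row 2): 0 − 3·0 = 0.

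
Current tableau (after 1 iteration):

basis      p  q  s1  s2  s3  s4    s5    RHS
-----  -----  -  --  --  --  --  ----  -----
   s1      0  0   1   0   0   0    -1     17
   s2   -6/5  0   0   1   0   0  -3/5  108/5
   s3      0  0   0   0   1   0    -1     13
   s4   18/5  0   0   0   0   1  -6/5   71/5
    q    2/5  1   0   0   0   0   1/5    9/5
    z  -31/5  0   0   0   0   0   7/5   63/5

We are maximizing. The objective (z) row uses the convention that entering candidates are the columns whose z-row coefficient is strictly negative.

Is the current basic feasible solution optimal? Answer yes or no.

no

Column p has objective-row coefficient -31/5, which is negative; an improving pivot exists, so not yet optimal.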